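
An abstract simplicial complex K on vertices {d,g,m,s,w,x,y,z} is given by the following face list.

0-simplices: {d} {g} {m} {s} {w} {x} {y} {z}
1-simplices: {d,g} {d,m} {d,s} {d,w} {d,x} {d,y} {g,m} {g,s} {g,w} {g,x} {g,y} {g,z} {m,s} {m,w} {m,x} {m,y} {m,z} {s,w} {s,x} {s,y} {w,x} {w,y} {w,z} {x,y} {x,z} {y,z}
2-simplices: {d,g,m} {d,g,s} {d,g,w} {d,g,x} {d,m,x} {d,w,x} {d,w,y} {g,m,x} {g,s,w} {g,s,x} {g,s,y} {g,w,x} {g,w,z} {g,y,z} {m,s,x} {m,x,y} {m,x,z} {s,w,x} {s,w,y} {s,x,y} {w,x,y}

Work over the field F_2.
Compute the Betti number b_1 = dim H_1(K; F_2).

b_1=2

n_0=8 n_1=26 n_2=21  [Z2]
∂1: piv[dg,dm,ds,dw,dx,dy,gz] rk=7  ker:gm,gs,gw,gx,gy,ms,mw,mx,my,mz,sw,sx,sy,wx,wy,wz,xy,xz,yz
∂2: piv[dgm,dgs,dgw,dgx,dmx,dwx,dwy,gsw,gsx,gsy,gwz,gyz,msx,mxy,mxz,swy,sxy] rk=17  ker:gmx,gwx,swx,wxy
b_1=(26−7)−17=2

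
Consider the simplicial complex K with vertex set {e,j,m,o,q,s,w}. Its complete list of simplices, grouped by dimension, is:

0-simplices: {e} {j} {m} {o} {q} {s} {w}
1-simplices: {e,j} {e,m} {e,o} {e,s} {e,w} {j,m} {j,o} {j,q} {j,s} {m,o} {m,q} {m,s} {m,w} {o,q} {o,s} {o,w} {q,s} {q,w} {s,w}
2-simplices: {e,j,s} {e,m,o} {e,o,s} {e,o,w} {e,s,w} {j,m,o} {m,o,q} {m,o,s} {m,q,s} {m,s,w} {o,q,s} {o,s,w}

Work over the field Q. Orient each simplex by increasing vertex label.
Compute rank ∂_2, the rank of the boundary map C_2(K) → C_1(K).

rank∂_2=10

n_0=7 n_1=19 n_2=12  [Q]
∂1: piv[ej,em,eo,es,ew,jq] rk=6  ker:jm,jo,js,mo,mq,ms,mw,oq,os,ow,qs,qw,sw
∂2: piv[ejs,emo,eos,eow,esw,jmo,moq,mos,mqs,msw] rk=10  ker:oqs,osw
rk∂_2=10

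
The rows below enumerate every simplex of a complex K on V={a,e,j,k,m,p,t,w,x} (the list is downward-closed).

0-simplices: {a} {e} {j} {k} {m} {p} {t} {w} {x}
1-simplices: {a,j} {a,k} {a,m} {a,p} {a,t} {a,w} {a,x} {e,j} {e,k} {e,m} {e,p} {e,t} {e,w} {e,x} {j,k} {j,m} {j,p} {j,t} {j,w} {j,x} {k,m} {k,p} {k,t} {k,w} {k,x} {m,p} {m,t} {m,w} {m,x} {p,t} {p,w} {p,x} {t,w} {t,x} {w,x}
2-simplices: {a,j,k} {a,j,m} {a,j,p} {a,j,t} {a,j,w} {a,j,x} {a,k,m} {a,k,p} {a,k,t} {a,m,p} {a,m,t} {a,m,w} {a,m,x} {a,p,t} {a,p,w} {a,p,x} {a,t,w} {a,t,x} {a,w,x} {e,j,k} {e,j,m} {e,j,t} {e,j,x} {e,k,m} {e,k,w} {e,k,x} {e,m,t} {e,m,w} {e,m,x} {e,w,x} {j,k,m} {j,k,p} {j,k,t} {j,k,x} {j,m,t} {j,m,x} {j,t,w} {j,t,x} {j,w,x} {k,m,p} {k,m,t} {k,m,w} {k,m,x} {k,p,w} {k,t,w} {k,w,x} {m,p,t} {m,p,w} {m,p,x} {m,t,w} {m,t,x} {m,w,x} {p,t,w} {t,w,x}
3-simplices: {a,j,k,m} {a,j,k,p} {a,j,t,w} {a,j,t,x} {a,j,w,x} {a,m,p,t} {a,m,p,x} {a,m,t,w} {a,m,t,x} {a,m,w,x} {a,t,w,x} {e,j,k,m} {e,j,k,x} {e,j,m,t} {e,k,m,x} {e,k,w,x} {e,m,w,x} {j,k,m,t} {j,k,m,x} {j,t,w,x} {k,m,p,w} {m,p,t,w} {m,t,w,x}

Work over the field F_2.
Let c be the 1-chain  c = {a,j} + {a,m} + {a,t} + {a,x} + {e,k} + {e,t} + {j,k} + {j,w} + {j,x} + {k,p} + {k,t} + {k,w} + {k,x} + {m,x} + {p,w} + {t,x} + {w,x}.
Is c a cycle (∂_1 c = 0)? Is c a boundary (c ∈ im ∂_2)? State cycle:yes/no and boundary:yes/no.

cycle:yes boundary:yes

n_0=9 n_1=35 n_2=54 n_3=23  [Z2]
∂1: piv[aj,ak,am,ap,at,aw,ax,ej] rk=8  ker:ek,em,ep,et,ew,ex,jk,jm,jp,jt,jw,jx,km,kp,kt,kw,kx,mp,mt,mw,mx,pt,pw,px,tw,tx,wx
∂2: piv[ajk,ajm,ajp,ajt,ajw,ajx,akm,akp,akt,amp,amt,amw,amx,apt,apw,apx,atw,atx,awx,ejk,ejm,ejt,ejx,ekw,ekx,emw] rk=26  ker:ekm,emt,emx,ewx,jkm,jkp,jkt,jkx,jmt,jmx,jtw,jtx,jwx,kmp,kmt,kmw,kmx,kpw,ktw,kwx,mpt,mpw,mpx,mtw,mtx,mwx,ptw,twx
∂3: piv[ajkm,ajkp,ajtw,ajtx,ajwx,ampt,ampx,amtw,amtx,amwx,atwx,ejkm,ejkx,ejmt,ekmx,ekwx,emwx,jkmt,jkmx,kmpw,mptw] rk=21  ker:jtwx,mtwx
∂1c = 0
c vs im∂2: reduces to 0 ⇒ boundary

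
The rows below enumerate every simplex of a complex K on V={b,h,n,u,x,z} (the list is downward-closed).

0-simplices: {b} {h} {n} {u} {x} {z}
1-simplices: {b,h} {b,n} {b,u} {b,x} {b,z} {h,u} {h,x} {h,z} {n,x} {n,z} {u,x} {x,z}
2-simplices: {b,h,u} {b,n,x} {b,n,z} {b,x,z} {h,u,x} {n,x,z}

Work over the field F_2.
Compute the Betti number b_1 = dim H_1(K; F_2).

b_1=2

n_0=6 n_1=12 n_2=6  [Z2]
∂1: piv[bh,bn,bu,bx,bz] rk=5  ker:hu,hx,hz,nx,nz,ux,xz
∂2: piv[bhu,bnx,bnz,bxz,hux] rk=5  ker:nxz
b_1=(12−5)−5=2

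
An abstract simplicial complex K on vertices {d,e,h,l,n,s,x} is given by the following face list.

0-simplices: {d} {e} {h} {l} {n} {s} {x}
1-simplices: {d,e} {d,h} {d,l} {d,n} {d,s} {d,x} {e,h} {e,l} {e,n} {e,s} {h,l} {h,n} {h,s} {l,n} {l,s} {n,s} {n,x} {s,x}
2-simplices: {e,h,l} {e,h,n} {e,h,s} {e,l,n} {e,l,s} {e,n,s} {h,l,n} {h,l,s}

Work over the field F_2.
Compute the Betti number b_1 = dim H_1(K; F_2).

b_1=6

n_0=7 n_1=18 n_2=8  [Z2]
∂1: piv[de,dh,dl,dn,ds,dx] rk=6  ker:eh,el,en,es,hl,hn,hs,ln,ls,ns,nx,sx
∂2: piv[ehl,ehn,ehs,eln,els,ens] rk=6  ker:hln,hls
b_1=(18−6)−6=6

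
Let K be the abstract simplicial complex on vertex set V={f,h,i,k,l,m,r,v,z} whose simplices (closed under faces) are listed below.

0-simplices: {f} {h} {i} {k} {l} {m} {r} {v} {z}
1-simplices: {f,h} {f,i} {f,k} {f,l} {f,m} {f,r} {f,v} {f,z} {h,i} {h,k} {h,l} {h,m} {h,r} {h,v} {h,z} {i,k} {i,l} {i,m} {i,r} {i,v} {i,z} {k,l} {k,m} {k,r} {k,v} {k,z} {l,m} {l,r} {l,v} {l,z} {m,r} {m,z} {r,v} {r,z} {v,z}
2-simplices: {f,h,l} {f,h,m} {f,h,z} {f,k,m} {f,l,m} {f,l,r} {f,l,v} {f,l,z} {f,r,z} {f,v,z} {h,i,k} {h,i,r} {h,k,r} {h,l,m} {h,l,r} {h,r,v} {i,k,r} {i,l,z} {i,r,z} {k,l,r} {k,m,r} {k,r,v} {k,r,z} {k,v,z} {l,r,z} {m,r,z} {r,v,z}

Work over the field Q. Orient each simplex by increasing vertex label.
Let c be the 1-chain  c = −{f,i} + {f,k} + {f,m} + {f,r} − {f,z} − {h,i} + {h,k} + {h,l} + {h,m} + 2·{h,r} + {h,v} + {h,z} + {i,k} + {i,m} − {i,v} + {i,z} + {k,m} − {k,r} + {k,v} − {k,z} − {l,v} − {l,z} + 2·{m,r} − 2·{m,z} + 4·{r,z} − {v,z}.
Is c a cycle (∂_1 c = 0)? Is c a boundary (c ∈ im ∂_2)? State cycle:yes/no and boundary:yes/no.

cycle:no boundary:no

n_0=9 n_1=35 n_2=27  [Q]
∂1: piv[fh,fi,fk,fl,fm,fr,fv,fz] rk=8  ker:hi,hk,hl,hm,hr,hv,hz,ik,il,im,ir,iv,iz,kl,km,kr,kv,kz,lm,lr,lv,lz,mr,mz,rv,rz,vz
∂2: piv[fhl,fhm,fhz,fkm,flm,flr,flv,flz,frz,fvz,hik,hir,hkr,hlr,hrv,ilz,irz,klr,kmr,krv,krz,kvz,mrz] rk=23  ker:hlm,ikr,lrz,rvz
∂1c = −{f} − 6·{h} − 4·{i} + 3·{k} + 3·{l} + 4·{m} + {v}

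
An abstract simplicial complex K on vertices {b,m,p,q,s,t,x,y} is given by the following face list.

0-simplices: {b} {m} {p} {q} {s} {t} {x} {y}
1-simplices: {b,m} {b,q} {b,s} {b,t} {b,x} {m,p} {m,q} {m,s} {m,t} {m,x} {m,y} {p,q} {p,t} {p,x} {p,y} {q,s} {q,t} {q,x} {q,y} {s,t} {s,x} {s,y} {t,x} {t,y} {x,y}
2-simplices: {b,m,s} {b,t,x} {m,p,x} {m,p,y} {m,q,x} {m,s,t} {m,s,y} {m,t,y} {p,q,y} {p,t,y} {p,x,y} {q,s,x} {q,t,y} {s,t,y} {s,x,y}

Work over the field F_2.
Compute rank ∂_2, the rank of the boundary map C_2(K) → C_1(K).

rank∂_2=14

n_0=8 n_1=25 n_2=15  [Z2]
∂1: piv[bm,bq,bs,bt,bx,mp,my] rk=7  ker:mq,ms,mt,mx,pq,pt,px,py,qs,qt,qx,qy,st,sx,sy,tx,ty,xy
∂2: piv[bms,btx,mpx,mpy,mqx,mst,msy,mty,pqy,pty,pxy,qsx,qty,sxy] rk=14  ker:sty
rk∂_2=14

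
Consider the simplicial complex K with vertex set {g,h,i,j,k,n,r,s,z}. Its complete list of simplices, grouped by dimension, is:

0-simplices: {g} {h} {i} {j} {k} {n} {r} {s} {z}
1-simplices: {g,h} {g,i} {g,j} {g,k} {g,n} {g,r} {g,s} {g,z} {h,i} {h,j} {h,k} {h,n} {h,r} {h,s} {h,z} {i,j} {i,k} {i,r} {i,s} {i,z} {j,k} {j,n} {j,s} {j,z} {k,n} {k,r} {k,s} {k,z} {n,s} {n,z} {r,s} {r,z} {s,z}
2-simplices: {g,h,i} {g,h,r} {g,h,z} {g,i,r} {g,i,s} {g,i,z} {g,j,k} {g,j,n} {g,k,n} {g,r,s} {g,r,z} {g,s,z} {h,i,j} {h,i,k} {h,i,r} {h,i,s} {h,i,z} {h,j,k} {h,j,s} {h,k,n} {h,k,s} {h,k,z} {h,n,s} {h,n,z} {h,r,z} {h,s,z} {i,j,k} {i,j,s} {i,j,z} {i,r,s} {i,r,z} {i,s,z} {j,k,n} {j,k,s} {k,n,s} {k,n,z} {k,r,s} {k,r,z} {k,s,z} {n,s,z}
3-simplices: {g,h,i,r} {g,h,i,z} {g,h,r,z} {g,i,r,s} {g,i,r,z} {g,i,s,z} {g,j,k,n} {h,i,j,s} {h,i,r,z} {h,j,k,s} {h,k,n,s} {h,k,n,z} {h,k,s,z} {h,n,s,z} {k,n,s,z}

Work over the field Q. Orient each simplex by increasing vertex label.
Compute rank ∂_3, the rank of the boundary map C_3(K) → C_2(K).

rank∂_3=13

n_0=9 n_1=33 n_2=40 n_3=15  [Q]
∂1: piv[gh,gi,gj,gk,gn,gr,gs,gz] rk=8  ker:hi,hj,hk,hn,hr,hs,hz,ij,ik,ir,is,iz,jk,jn,js,jz,kn,kr,ks,kz,ns,nz,rs,rz,sz
∂2: piv[ghi,ghr,ghz,gir,gis,giz,gjk,gjn,gkn,grs,grz,gsz,hij,hik,his,hjk,hjs,hkn,hks,hkz,hns,hnz,ijz,krs] rk=24  ker:hir,hiz,hrz,hsz,ijk,ijs,irs,irz,isz,jkn,jks,kns,knz,krz,ksz,nsz
∂3: piv[ghir,ghiz,ghrz,girs,girz,gisz,gjkn,hijs,hjks,hkns,hknz,hksz,hnsz] rk=13  ker:hirz,knsz
rk∂_3=13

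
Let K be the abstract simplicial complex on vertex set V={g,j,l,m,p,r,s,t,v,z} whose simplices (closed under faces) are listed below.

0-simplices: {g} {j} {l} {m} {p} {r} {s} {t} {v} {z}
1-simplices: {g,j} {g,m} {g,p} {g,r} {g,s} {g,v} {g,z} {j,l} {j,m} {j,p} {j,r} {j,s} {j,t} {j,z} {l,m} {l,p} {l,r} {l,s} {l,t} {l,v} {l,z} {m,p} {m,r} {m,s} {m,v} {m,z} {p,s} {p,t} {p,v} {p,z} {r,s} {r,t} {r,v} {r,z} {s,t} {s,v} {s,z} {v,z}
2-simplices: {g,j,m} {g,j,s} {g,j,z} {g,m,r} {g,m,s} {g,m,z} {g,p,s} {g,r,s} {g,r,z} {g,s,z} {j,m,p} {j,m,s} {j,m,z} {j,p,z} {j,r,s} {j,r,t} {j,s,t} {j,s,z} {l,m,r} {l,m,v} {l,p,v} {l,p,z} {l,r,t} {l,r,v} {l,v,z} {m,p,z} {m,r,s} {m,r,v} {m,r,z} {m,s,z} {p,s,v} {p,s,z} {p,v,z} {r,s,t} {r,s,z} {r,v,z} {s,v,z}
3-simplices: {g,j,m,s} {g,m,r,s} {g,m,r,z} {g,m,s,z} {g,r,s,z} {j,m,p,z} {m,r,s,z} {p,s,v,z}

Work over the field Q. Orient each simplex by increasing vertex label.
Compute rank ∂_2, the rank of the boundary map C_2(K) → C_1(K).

rank∂_2=25

n_0=10 n_1=38 n_2=37 n_3=8  [Q]
∂1: piv[gj,gm,gp,gr,gs,gv,gz,jl,jt] rk=9  ker:jm,jp,jr,js,jz,lm,lp,lr,ls,lt,lv,lz,mp,mr,ms,mv,mz,ps,pt,pv,pz,rs,rt,rv,rz,st,sv,sz,vz
∂2: piv[gjm,gjs,gjz,gmr,gms,gmz,gps,grs,grz,gsz,jmp,jpz,jrs,jrt,jst,lmr,lmv,lpv,lpz,lrt,lrv,lvz,psv,psz,rvz] rk=25  ker:jms,jmz,jsz,mpz,mrs,mrv,mrz,msz,pvz,rst,rsz,svz
∂3: piv[gjms,gmrs,gmrz,gmsz,grsz,jmpz,psvz] rk=7  ker:mrsz
rk∂_2=25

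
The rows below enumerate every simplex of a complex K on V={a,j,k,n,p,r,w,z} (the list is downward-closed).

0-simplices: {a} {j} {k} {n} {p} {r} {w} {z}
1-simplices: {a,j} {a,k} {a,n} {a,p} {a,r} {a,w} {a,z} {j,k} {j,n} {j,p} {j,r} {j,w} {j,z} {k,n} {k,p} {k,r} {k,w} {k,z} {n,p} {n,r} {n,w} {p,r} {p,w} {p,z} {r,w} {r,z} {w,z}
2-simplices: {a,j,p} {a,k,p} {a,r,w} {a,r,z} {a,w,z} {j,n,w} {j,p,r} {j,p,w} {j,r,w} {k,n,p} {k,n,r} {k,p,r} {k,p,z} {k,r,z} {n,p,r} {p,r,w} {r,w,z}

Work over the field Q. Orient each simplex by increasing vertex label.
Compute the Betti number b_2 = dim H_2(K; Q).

n_0=8 n_1=27 n_2=17  [Q]
∂1: piv[aj,ak,an,ap,ar,aw,az] rk=7  ker:jk,jn,jp,jr,jw,jz,kn,kp,kr,kw,kz,np,nr,nw,pr,pw,pz,rw,rz,wz
∂2: piv[ajp,akp,arw,arz,awz,jnw,jpr,jpw,jrw,knp,knr,kpr,kpz,krz] rk=14  ker:npr,prw,rwz
b_2=(17−14)−0=3

b_2=3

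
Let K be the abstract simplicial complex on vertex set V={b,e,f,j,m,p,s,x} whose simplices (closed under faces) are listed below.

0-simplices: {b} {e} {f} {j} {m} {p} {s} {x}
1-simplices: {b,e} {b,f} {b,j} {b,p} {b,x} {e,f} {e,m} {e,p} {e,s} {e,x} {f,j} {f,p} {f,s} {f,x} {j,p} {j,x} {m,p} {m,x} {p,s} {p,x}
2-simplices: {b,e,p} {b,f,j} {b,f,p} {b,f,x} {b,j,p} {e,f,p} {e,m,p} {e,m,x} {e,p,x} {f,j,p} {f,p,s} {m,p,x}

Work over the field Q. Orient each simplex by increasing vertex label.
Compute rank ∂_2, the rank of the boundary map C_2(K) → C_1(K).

rank∂_2=10

n_0=8 n_1=20 n_2=12  [Q]
∂1: piv[be,bf,bj,bp,bx,em,es] rk=7  ker:ef,ep,ex,fj,fp,fs,fx,jp,jx,mp,mx,ps,px
∂2: piv[bep,bfj,bfp,bfx,bjp,efp,emp,emx,epx,fps] rk=10  ker:fjp,mpx
rk∂_2=10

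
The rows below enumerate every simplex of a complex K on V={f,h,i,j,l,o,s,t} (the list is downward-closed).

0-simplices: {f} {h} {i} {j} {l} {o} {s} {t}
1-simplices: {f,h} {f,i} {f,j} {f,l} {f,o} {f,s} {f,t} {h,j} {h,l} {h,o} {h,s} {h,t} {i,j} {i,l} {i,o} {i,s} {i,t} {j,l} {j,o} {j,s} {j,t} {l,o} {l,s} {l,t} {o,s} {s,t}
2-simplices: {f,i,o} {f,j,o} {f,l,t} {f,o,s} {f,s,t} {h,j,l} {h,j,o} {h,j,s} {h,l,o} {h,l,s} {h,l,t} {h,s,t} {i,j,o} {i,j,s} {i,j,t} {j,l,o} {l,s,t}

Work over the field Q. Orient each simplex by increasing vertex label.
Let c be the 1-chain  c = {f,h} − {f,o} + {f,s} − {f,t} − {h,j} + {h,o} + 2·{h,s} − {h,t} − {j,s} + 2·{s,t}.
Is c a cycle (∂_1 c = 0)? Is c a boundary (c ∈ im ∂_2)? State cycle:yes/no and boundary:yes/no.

cycle:yes boundary:no

n_0=8 n_1=26 n_2=17  [Q]
∂1: piv[fh,fi,fj,fl,fo,fs,ft] rk=7  ker:hj,hl,ho,hs,ht,ij,il,io,is,it,jl,jo,js,jt,lo,ls,lt,os,st
∂2: piv[fio,fjo,flt,fos,fst,hjl,hjo,hjs,hlo,hls,hlt,hst,ijo,ijs,ijt] rk=15  ker:jlo,lst
∂1c = 0
c vs im∂2: residual ≠ 0 ⇒ not boundary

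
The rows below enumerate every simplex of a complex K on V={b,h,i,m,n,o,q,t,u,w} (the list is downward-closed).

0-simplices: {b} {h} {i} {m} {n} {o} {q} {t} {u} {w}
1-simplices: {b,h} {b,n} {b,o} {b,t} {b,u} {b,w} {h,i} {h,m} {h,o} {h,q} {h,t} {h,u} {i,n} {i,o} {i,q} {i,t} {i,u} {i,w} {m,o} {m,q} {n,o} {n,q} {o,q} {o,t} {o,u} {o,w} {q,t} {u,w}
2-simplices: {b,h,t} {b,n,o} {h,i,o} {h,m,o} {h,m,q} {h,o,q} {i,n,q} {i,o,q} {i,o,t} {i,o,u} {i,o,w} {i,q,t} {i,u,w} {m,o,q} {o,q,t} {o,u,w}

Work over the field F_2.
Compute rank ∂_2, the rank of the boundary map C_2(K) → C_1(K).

rank∂_2=13

n_0=10 n_1=28 n_2=16  [Z2]
∂1: piv[bh,bn,bo,bt,bu,bw,hi,hm,hq] rk=9  ker:ho,ht,hu,in,io,iq,it,iu,iw,mo,mq,no,nq,oq,ot,ou,ow,qt,uw
∂2: piv[bht,bno,hio,hmo,hmq,hoq,inq,ioq,iot,iou,iow,iqt,iuw] rk=13  ker:moq,oqt,ouw
rk∂_2=13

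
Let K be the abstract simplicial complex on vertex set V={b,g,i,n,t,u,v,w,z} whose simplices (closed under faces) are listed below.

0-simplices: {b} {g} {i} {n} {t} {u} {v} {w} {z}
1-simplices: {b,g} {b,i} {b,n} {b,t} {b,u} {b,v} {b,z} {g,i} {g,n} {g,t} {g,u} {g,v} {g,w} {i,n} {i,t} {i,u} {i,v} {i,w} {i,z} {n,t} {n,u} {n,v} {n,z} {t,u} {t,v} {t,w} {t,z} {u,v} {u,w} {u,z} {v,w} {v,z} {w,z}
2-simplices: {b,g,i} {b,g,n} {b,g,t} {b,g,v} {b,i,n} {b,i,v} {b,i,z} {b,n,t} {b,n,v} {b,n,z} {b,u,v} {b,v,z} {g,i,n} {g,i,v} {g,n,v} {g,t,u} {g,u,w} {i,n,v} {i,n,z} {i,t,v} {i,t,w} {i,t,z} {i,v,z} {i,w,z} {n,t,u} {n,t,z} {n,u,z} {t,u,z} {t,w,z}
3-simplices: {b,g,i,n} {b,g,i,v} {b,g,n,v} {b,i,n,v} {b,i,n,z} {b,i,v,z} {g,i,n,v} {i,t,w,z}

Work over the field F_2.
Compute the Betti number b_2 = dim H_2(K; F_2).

n_0=9 n_1=33 n_2=29 n_3=8  [Z2]
∂1: piv[bg,bi,bn,bt,bu,bv,bz,gw] rk=8  ker:gi,gn,gt,gu,gv,in,it,iu,iv,iw,iz,nt,nu,nv,nz,tu,tv,tw,tz,uv,uw,uz,vw,vz,wz
∂2: piv[bgi,bgn,bgt,bgv,bin,biv,biz,bnt,bnv,bnz,buv,bvz,gtu,guw,itv,itw,itz,iwz,ntu,ntz,nuz] rk=21  ker:gin,giv,gnv,inv,inz,ivz,tuz,twz
∂3: piv[bgin,bgiv,bgnv,binv,binz,bivz,itwz] rk=7  ker:ginv
b_2=(29−21)−7=1

b_2=1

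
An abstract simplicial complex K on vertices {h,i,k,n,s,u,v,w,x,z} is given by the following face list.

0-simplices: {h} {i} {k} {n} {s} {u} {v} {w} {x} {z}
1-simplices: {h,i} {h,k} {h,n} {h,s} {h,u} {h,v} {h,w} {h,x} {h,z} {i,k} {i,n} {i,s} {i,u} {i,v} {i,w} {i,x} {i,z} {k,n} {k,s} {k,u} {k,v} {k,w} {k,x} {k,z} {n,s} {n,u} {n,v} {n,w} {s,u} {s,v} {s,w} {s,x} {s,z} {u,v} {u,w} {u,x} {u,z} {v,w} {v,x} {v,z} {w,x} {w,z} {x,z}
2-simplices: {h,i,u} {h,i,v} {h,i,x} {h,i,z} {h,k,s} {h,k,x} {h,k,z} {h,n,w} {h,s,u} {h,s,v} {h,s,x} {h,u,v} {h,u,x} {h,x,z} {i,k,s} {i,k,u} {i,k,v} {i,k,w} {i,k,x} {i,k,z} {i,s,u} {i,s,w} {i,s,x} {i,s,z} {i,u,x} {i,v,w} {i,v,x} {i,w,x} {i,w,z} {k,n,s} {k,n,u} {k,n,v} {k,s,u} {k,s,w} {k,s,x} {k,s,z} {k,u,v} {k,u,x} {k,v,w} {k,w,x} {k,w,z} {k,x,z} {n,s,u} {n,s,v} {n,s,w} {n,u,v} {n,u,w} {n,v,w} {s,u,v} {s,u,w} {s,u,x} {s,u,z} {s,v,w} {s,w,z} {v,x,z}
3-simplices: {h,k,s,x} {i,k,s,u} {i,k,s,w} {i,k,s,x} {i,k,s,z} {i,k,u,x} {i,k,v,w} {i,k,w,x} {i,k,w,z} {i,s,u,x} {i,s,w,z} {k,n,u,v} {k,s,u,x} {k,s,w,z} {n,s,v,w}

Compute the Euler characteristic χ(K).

n_0=10 n_1=43 n_2=55 n_3=15
χ=+10−43+55−15=7

χ(K)=7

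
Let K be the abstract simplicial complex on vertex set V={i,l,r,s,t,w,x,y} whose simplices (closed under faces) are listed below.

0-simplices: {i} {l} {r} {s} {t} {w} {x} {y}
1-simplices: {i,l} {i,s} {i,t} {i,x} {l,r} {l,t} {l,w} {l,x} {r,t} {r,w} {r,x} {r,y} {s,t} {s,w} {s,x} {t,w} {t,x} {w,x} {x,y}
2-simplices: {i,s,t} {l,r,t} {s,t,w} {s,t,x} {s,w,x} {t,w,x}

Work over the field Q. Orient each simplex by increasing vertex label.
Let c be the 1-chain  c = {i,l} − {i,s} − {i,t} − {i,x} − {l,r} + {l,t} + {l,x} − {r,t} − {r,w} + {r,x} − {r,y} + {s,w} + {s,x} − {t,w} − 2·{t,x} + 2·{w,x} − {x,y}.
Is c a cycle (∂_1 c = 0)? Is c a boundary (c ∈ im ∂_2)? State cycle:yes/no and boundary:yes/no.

cycle:no boundary:no

n_0=8 n_1=19 n_2=6  [Q]
∂1: piv[il,is,it,ix,lr,lw,ry] rk=7  ker:lt,lx,rt,rw,rx,st,sw,sx,tw,tx,wx,xy
∂2: piv[ist,lrt,stw,stx,swx] rk=5  ker:twx
∂1c = 2·{i} + {r} − 3·{s} + 2·{t} − 3·{w} + 3·{x} − 2·{y}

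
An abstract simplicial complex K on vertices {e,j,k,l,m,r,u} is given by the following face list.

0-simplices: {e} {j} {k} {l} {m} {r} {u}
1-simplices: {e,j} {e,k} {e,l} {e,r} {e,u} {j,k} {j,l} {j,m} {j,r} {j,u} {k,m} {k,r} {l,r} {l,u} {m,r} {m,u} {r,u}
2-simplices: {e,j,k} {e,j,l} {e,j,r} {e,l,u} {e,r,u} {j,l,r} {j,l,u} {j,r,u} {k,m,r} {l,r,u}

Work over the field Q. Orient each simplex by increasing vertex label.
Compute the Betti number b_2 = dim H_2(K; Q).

n_0=7 n_1=17 n_2=10  [Q]
∂1: piv[ej,ek,el,er,eu,jm] rk=6  ker:jk,jl,jr,ju,km,kr,lr,lu,mr,mu,ru
∂2: piv[ejk,ejl,ejr,elu,eru,jlr,jlu,kmr] rk=8  ker:jru,lru
b_2=(10−8)−0=2

b_2=2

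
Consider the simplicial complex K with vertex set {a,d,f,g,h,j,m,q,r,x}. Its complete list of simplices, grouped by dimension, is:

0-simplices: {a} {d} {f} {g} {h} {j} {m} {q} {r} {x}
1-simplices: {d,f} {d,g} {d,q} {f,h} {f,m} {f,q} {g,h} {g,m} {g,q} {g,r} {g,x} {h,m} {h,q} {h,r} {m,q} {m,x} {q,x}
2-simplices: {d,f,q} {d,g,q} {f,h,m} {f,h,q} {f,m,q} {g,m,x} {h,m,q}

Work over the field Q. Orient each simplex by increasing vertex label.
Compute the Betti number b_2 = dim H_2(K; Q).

b_2=1

n_0=10 n_1=17 n_2=7  [Q]
∂1: piv[df,dg,dq,fh,fm,gr,gx] rk=7  ker:fq,gh,gm,gq,hm,hq,hr,mq,mx,qx
∂2: piv[dfq,dgq,fhm,fhq,fmq,gmx] rk=6  ker:hmq
b_2=(7−6)−0=1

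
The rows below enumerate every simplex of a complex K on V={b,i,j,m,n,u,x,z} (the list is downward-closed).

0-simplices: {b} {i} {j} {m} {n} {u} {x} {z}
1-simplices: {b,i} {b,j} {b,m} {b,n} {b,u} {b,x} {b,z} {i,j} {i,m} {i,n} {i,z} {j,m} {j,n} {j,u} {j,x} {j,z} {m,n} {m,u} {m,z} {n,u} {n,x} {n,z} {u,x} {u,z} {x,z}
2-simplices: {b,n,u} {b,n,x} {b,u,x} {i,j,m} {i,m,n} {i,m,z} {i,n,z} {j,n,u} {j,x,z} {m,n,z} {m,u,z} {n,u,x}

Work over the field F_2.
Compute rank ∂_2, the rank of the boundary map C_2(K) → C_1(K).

n_0=8 n_1=25 n_2=12  [Z2]
∂1: piv[bi,bj,bm,bn,bu,bx,bz] rk=7  ker:ij,im,in,iz,jm,jn,ju,jx,jz,mn,mu,mz,nu,nx,nz,ux,uz,xz
∂2: piv[bnu,bnx,bux,ijm,imn,imz,inz,jnu,jxz,muz] rk=10  ker:mnz,nux
rk∂_2=10

rank∂_2=10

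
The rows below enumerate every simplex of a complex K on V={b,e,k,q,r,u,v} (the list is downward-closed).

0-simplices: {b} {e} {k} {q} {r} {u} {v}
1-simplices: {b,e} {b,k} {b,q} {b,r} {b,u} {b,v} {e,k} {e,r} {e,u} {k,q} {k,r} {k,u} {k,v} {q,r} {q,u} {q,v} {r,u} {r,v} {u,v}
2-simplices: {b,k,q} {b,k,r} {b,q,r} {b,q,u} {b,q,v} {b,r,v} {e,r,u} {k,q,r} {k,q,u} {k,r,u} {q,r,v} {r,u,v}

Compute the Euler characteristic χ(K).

n_0=7 n_1=19 n_2=12
χ=+7−19+12=0

χ(K)=0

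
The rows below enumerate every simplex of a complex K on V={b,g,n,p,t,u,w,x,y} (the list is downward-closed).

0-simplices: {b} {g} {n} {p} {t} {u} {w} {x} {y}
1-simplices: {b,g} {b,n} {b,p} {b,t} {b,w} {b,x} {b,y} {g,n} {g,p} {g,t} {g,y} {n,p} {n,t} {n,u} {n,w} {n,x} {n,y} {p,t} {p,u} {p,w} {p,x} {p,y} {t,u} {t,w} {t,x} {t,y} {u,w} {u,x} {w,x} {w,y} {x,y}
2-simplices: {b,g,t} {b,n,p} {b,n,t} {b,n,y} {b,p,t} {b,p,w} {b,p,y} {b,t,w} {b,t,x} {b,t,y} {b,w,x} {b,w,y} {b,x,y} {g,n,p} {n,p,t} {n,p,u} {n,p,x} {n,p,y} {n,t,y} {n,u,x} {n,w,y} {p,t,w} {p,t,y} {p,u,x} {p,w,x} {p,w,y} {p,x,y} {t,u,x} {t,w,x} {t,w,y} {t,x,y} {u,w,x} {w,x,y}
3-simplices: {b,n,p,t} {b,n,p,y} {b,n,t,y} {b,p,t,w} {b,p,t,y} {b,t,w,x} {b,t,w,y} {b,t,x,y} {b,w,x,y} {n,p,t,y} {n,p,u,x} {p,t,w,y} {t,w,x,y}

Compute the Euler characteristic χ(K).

n_0=9 n_1=31 n_2=33 n_3=13
χ=+9−31+33−13=-2

χ(K)=-2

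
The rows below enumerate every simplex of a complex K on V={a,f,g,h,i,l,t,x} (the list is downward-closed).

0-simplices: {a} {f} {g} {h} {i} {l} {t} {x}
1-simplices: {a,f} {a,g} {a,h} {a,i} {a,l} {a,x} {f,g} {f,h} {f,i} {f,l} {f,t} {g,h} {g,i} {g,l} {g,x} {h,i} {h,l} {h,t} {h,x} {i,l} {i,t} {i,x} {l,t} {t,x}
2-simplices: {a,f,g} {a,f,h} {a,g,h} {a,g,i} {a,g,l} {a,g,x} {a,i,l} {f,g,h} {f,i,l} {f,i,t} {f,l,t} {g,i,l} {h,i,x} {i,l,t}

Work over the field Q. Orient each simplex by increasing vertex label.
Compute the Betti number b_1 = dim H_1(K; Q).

n_0=8 n_1=24 n_2=14  [Q]
∂1: piv[af,ag,ah,ai,al,ax,ft] rk=7  ker:fg,fh,fi,fl,gh,gi,gl,gx,hi,hl,ht,hx,il,it,ix,lt,tx
∂2: piv[afg,afh,agh,agi,agl,agx,ail,fil,fit,flt,hix] rk=11  ker:fgh,gil,ilt
b_1=(24−7)−11=6

b_1=6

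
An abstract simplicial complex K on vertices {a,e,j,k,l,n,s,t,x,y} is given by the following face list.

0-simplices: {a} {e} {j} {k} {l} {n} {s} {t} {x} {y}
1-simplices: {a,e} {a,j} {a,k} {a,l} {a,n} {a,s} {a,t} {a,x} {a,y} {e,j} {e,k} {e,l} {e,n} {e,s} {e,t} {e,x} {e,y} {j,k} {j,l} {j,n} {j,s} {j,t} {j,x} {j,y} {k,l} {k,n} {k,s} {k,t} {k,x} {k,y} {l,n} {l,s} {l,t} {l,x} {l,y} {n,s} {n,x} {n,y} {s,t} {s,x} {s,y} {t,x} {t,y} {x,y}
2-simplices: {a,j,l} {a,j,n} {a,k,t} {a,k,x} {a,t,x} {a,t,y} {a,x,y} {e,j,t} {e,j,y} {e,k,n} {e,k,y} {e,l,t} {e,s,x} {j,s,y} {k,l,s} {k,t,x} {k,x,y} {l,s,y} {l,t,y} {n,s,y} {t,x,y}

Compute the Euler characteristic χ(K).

n_0=10 n_1=44 n_2=21
χ=+10−44+21=-13

χ(K)=-13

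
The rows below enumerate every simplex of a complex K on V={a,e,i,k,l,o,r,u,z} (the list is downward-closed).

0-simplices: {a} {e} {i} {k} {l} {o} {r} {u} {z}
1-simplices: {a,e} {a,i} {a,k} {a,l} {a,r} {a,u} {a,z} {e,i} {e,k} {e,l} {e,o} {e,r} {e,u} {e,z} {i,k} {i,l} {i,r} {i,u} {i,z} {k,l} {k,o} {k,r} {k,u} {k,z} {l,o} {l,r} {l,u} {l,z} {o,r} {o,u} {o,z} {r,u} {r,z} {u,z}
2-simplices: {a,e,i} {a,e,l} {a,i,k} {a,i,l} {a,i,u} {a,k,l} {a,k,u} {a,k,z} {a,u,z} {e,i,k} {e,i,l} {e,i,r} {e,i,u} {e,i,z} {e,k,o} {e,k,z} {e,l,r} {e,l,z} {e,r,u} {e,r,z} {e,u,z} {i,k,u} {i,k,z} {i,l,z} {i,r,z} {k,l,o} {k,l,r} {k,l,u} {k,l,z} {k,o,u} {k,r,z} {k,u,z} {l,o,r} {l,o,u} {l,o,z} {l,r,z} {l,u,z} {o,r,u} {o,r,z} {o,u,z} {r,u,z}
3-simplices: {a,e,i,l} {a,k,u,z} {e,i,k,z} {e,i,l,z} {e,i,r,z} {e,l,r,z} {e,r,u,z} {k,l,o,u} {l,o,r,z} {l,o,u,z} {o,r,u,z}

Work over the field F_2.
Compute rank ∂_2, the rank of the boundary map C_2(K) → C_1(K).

rank∂_2=25

n_0=9 n_1=34 n_2=41 n_3=11  [Z2]
∂1: piv[ae,ai,ak,al,ar,au,az,eo] rk=8  ker:ei,ek,el,er,eu,ez,ik,il,ir,iu,iz,kl,ko,kr,ku,kz,lo,lr,lu,lz,or,ou,oz,ru,rz,uz
∂2: piv[aei,ael,aik,ail,aiu,akl,aku,akz,auz,eik,eir,eiu,eiz,eko,ekz,elr,elz,eru,erz,klo,klr,klu,kou,lor,loz] rk=25  ker:eil,euz,iku,ikz,ilz,irz,klz,krz,kuz,lou,lrz,luz,oru,orz,ouz,ruz
∂3: piv[aeil,akuz,eikz,eilz,eirz,elrz,eruz,klou,lorz,louz,oruz] rk=11
rk∂_2=25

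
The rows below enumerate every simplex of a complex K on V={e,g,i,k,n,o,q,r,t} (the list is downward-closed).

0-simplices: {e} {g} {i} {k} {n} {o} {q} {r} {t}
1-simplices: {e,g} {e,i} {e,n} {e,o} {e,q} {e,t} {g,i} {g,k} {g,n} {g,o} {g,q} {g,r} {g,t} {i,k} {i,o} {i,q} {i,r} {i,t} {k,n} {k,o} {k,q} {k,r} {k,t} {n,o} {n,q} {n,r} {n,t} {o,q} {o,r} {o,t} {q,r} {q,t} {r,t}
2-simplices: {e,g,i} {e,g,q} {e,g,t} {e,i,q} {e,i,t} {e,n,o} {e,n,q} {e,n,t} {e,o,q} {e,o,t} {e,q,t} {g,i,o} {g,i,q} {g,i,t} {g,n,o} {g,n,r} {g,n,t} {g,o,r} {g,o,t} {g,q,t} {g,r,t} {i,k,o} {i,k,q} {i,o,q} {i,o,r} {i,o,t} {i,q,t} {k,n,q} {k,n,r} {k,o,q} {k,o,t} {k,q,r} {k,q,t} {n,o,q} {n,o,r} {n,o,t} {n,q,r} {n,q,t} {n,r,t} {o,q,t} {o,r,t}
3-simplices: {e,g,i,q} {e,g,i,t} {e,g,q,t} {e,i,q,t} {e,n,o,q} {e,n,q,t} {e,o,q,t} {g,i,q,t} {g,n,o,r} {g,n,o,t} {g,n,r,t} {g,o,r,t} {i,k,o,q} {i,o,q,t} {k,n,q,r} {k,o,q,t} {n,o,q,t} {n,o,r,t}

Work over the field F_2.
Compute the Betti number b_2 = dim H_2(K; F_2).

n_0=9 n_1=33 n_2=41 n_3=18  [Z2]
∂1: piv[eg,ei,en,eo,eq,et,gk,gr] rk=8  ker:gi,gn,go,gq,gt,ik,io,iq,ir,it,kn,ko,kq,kr,kt,no,nq,nr,nt,oq,or,ot,qr,qt,rt
∂2: piv[egi,egq,egt,eiq,eit,eno,enq,ent,eoq,eot,eqt,gio,gno,gnr,gnt,gor,grt,iko,ikq,ior,knq,knr,kot,kqr] rk=24  ker:giq,git,got,gqt,ioq,iot,iqt,koq,kqt,noq,nor,not,nqr,nqt,nrt,oqt,ort
∂3: piv[egiq,egit,egqt,eiqt,enoq,enqt,eoqt,gnor,gnot,gnrt,gort,ikoq,ioqt,knqr,koqt,noqt] rk=16  ker:giqt,nort
b_2=(41−24)−16=1

b_2=1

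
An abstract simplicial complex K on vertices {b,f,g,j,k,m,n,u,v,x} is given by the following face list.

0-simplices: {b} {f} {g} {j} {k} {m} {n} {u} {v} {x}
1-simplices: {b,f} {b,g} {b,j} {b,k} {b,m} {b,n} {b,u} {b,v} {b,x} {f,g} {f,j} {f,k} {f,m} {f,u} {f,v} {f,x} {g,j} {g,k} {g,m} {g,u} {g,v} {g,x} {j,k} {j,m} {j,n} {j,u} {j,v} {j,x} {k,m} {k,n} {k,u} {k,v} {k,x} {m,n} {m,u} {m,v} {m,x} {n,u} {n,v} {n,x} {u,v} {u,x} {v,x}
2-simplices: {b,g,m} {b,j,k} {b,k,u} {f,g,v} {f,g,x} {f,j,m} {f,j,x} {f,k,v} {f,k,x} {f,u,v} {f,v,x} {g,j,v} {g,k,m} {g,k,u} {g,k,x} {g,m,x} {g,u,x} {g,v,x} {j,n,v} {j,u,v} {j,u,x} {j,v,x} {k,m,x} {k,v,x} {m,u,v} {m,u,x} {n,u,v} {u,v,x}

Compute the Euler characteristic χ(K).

χ(K)=-5

n_0=10 n_1=43 n_2=28
χ=+10−43+28=-5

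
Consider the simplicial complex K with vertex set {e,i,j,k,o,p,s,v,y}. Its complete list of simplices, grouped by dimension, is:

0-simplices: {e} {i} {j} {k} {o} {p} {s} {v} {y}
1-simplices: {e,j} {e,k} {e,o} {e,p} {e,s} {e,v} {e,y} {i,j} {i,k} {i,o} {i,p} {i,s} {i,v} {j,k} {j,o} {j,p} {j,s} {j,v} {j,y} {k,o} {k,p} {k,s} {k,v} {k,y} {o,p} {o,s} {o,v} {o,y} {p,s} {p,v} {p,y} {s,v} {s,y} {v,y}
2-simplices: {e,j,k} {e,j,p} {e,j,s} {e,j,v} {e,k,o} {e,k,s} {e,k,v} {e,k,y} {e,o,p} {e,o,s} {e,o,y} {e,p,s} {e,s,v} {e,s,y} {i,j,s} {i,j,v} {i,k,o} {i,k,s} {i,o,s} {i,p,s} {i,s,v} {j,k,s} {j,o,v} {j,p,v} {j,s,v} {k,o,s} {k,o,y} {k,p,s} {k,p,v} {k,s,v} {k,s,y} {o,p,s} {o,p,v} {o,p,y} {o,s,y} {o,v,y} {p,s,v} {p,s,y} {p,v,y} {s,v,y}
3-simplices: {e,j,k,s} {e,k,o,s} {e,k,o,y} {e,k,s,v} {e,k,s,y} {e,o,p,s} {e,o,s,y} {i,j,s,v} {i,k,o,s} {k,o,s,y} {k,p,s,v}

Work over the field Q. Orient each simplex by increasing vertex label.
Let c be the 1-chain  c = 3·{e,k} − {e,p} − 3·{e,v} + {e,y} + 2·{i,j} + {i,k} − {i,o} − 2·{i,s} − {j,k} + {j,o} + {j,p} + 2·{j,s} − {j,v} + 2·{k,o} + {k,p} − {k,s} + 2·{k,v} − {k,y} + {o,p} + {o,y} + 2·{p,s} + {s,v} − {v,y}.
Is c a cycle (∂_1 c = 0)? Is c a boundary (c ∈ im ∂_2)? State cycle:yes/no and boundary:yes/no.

cycle:yes boundary:yes

n_0=9 n_1=34 n_2=40 n_3=11  [Q]
∂1: piv[ej,ek,eo,ep,es,ev,ey,ij] rk=8  ker:ik,io,ip,is,iv,jk,jo,jp,js,jv,jy,ko,kp,ks,kv,ky,op,os,ov,oy,ps,pv,py,sv,sy,vy
∂2: piv[ejk,ejp,ejs,ejv,eko,eks,ekv,eky,eop,eos,eoy,eps,esv,esy,ijs,ijv,iko,iks,ips,jov,jpv,kps,opv,opy,ovy] rk=25  ker:ios,isv,jks,jsv,kos,koy,kpv,ksv,ksy,ops,osy,psv,psy,pvy,svy
∂3: piv[ejks,ekos,ekoy,eksv,eksy,eops,eosy,ijsv,ikos,kpsv] rk=10  ker:kosy
∂1c = 0
c vs im∂2: reduces to 0 ⇒ boundary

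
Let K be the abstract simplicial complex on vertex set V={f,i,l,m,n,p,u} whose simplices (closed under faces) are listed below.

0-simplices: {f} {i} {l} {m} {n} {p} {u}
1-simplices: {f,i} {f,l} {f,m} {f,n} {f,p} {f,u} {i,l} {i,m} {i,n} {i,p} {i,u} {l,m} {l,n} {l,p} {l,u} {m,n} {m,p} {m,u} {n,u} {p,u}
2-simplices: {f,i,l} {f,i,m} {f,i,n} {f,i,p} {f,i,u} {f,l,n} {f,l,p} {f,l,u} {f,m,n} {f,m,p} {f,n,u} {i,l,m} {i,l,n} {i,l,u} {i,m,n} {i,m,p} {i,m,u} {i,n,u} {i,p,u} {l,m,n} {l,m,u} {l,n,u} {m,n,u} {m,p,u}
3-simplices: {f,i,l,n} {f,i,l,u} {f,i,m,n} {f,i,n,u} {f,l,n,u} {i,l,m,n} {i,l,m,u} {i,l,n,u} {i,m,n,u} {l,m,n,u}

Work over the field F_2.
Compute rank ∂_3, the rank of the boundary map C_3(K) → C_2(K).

rank∂_3=8

n_0=7 n_1=20 n_2=24 n_3=10  [Z2]
∂1: piv[fi,fl,fm,fn,fp,fu] rk=6  ker:il,im,in,ip,iu,lm,ln,lp,lu,mn,mp,mu,nu,pu
∂2: piv[fil,fim,fin,fip,fiu,fln,flp,flu,fmn,fmp,fnu,ilm,imu,ipu] rk=14  ker:iln,ilu,imn,imp,inu,lmn,lmu,lnu,mnu,mpu
∂3: piv[filn,filu,fimn,finu,flnu,ilmn,ilmu,imnu] rk=8  ker:ilnu,lmnu
rk∂_3=8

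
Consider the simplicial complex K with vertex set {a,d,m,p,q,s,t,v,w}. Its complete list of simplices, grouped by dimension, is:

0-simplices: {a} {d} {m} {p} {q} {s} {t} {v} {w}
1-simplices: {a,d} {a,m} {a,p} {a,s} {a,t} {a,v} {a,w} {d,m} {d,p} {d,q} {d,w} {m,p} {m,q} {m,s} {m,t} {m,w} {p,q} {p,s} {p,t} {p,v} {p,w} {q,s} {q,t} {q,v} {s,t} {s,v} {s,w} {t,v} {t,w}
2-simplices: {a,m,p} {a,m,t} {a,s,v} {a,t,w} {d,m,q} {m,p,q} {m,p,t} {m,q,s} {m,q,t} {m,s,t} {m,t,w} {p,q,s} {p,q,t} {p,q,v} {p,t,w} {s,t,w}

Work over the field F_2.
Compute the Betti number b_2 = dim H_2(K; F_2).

b_2=1

n_0=9 n_1=29 n_2=16  [Z2]
∂1: piv[ad,am,ap,as,at,av,aw,dq] rk=8  ker:dm,dp,dw,mp,mq,ms,mt,mw,pq,ps,pt,pv,pw,qs,qt,qv,st,sv,sw,tv,tw
∂2: piv[amp,amt,asv,atw,dmq,mpq,mpt,mqs,mqt,mst,mtw,pqs,pqv,ptw,stw] rk=15  ker:pqt
b_2=(16−15)−0=1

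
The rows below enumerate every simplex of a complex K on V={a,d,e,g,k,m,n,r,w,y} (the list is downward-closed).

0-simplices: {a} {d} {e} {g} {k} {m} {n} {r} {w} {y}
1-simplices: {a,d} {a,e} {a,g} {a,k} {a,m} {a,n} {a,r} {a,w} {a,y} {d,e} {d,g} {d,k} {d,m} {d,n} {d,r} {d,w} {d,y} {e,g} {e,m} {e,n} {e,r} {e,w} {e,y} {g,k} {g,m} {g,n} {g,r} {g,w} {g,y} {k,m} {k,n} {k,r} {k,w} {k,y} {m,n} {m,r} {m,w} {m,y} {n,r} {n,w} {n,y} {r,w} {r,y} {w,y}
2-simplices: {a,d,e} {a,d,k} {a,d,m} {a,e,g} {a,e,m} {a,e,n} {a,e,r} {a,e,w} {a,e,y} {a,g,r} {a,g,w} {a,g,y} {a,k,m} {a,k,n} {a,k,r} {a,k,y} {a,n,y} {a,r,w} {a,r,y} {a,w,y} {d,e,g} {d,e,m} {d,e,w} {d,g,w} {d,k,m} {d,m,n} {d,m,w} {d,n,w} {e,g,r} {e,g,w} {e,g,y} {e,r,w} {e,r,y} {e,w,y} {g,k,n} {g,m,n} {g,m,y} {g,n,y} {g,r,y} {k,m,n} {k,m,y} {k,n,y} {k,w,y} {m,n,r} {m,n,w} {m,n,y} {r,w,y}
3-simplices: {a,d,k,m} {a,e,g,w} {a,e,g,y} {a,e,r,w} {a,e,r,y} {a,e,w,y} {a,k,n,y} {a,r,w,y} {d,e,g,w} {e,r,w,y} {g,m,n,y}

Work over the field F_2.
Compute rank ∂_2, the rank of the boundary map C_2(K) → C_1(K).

n_0=10 n_1=44 n_2=47 n_3=11  [Z2]
∂1: piv[ad,ae,ag,ak,am,an,ar,aw,ay] rk=9  ker:de,dg,dk,dm,dn,dr,dw,dy,eg,em,en,er,ew,ey,gk,gm,gn,gr,gw,gy,km,kn,kr,kw,ky,mn,mr,mw,my,nr,nw,ny,rw,ry,wy
∂2: piv[ade,adk,adm,aeg,aem,aen,aer,aew,aey,agr,agw,agy,akm,akn,akr,aky,any,arw,ary,awy,deg,dew,dmn,dmw,dnw,gkn,gmn,gmy,gny,kmn,kwy,mnr] rk=32  ker:dem,dgw,dkm,egr,egw,egy,erw,ery,ewy,gry,kmy,kny,mnw,mny,rwy
∂3: piv[adkm,aegw,aegy,aerw,aery,aewy,akny,arwy,degw,gmny] rk=10  ker:erwy
rk∂_2=32

rank∂_2=32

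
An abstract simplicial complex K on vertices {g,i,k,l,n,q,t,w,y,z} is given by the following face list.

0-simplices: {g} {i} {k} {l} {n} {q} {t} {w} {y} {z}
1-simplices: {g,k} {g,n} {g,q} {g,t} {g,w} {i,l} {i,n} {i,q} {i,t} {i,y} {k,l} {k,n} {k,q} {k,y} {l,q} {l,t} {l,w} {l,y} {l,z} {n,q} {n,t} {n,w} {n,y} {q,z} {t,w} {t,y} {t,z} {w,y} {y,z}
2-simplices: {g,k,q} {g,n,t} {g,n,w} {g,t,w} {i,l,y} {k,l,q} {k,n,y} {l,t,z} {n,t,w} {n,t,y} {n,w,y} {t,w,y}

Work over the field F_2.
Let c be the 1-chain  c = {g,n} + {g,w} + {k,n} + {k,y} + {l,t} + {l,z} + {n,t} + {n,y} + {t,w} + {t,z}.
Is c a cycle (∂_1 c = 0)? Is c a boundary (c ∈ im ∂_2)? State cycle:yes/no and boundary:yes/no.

n_0=10 n_1=29 n_2=12  [Z2]
∂1: piv[gk,gn,gq,gt,gw,il,in,iy,lz] rk=9  ker:iq,it,kl,kn,kq,ky,lq,lt,lw,ly,nq,nt,nw,ny,qz,tw,ty,tz,wy,yz
∂2: piv[gkq,gnt,gnw,gtw,ily,klq,kny,ltz,nty,nwy] rk=10  ker:ntw,twy
∂1c = 0
c vs im∂2: reduces to 0 ⇒ boundary

cycle:yes boundary:yes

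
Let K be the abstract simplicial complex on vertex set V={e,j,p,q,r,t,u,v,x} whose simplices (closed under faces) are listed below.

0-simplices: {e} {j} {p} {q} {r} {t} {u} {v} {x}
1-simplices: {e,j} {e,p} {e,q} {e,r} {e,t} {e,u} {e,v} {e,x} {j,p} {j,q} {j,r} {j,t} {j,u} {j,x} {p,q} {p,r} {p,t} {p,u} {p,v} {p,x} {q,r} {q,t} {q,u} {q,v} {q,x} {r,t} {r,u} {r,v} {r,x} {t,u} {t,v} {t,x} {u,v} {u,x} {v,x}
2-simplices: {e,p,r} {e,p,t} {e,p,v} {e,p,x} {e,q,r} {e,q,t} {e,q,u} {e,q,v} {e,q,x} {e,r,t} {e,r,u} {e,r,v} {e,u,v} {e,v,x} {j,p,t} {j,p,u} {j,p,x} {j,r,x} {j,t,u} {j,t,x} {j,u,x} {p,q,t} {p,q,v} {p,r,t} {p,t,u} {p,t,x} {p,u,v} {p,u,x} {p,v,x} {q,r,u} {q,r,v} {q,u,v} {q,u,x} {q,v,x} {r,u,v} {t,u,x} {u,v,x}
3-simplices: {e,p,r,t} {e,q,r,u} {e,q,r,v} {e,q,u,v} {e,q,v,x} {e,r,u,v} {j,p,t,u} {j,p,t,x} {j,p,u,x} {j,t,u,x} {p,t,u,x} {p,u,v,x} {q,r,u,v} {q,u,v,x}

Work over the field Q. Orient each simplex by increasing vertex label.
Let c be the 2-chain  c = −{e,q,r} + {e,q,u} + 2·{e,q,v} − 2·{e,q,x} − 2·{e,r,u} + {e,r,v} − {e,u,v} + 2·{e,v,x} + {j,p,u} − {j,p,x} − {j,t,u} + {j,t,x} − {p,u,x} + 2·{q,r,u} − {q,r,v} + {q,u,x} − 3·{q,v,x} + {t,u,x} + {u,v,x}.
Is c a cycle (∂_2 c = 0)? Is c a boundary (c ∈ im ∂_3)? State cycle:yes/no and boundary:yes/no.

cycle:yes boundary:yes

n_0=9 n_1=35 n_2=37 n_3=14  [Q]
∂1: piv[ej,ep,eq,er,et,eu,ev,ex] rk=8  ker:jp,jq,jr,jt,ju,jx,pq,pr,pt,pu,pv,px,qr,qt,qu,qv,qx,rt,ru,rv,rx,tu,tv,tx,uv,ux,vx
∂2: piv[epr,ept,epv,epx,eqr,eqt,equ,eqv,eqx,ert,eru,erv,euv,evx,jpt,jpu,jpx,jrx,jtu,jtx,jux,pqt,puv] rk=23  ker:pqv,prt,ptu,ptx,pux,pvx,qru,qrv,quv,qux,qvx,ruv,tux,uvx
∂3: piv[eprt,eqru,eqrv,equv,eqvx,eruv,jptu,jptx,jpux,jtux,puvx,quvx] rk=12  ker:ptux,qruv
∂2c = 0
c vs im∂3: reduces to 0 ⇒ boundary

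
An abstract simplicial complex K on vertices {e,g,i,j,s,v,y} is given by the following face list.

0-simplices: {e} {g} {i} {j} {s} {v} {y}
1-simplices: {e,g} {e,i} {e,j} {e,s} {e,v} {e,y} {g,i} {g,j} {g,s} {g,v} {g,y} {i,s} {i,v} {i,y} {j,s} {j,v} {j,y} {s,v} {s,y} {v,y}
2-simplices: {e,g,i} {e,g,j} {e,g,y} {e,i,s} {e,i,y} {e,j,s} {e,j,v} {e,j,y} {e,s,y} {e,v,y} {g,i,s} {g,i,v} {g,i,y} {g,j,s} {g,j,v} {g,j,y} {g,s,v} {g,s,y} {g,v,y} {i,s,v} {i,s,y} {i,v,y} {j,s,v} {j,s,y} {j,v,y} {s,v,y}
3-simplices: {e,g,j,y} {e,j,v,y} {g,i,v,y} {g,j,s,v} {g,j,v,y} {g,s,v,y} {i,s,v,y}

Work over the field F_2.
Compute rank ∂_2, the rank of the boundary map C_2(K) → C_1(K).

n_0=7 n_1=20 n_2=26 n_3=7  [Z2]
∂1: piv[eg,ei,ej,es,ev,ey] rk=6  ker:gi,gj,gs,gv,gy,is,iv,iy,js,jv,jy,sv,sy,vy
∂2: piv[egi,egj,egy,eis,eiy,ejs,ejv,ejy,esy,evy,gis,giv,gjv,gsv] rk=14  ker:giy,gjs,gjy,gsy,gvy,isv,isy,ivy,jsv,jsy,jvy,svy
∂3: piv[egjy,ejvy,givy,gjsv,gjvy,gsvy,isvy] rk=7
rk∂_2=14

rank∂_2=14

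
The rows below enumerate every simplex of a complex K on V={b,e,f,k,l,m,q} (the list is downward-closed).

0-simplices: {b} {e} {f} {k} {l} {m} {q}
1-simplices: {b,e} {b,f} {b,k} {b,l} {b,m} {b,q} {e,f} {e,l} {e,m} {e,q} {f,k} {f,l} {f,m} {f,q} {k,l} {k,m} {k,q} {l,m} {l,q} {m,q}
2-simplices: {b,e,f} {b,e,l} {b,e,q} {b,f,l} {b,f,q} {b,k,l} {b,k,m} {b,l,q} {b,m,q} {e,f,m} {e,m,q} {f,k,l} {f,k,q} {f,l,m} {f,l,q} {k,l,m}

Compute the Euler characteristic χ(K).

n_0=7 n_1=20 n_2=16
χ=+7−20+16=3

χ(K)=3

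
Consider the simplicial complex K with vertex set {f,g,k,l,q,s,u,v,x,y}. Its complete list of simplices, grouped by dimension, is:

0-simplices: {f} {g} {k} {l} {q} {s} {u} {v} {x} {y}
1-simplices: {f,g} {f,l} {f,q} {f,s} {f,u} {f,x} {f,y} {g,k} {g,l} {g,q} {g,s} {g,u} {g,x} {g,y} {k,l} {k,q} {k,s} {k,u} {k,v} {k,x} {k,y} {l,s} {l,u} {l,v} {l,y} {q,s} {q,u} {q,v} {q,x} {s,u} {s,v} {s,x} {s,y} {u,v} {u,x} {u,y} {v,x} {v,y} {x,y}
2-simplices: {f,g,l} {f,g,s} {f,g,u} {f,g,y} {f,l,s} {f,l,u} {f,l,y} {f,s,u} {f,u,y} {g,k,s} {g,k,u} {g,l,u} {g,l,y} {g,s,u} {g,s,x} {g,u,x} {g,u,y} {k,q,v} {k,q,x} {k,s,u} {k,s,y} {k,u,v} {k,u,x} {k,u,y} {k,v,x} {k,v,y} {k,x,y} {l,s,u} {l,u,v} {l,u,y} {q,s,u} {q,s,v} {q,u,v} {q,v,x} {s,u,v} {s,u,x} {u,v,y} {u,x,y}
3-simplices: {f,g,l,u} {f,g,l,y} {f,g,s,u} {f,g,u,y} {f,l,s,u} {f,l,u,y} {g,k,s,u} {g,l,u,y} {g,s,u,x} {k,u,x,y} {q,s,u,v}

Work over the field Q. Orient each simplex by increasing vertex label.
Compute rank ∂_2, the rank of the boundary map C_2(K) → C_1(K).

rank∂_2=26

n_0=10 n_1=39 n_2=38 n_3=11  [Q]
∂1: piv[fg,fl,fq,fs,fu,fx,fy,gk,kv] rk=9  ker:gl,gq,gs,gu,gx,gy,kl,kq,ks,ku,kx,ky,ls,lu,lv,ly,qs,qu,qv,qx,su,sv,sx,sy,uv,ux,uy,vx,vy,xy
∂2: piv[fgl,fgs,fgu,fgy,fls,flu,fly,fsu,fuy,gks,gku,gsx,gux,kqv,kqx,ksy,kuv,kux,kuy,kvx,kvy,kxy,luv,qsu,qsv,quv] rk=26  ker:glu,gly,gsu,guy,ksu,lsu,luy,qvx,suv,sux,uvy,uxy
∂3: piv[fglu,fgly,fgsu,fguy,flsu,fluy,gksu,gsux,kuxy,qsuv] rk=10  ker:gluy
rk∂_2=26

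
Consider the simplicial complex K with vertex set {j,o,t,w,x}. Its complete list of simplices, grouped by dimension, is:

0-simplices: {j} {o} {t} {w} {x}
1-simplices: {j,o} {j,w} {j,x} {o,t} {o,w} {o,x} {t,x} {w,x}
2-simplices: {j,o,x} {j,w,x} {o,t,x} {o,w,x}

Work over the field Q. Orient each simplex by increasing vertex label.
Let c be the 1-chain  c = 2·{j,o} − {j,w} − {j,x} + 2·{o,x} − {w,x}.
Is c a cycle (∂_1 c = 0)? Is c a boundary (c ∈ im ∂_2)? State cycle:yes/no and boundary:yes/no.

n_0=5 n_1=8 n_2=4  [Q]
∂1: piv[jo,jw,jx,ot] rk=4  ker:ow,ox,tx,wx
∂2: piv[jox,jwx,otx,owx] rk=4
∂1c = 0
c vs im∂2: reduces to 0 ⇒ boundary

cycle:yes boundary:yes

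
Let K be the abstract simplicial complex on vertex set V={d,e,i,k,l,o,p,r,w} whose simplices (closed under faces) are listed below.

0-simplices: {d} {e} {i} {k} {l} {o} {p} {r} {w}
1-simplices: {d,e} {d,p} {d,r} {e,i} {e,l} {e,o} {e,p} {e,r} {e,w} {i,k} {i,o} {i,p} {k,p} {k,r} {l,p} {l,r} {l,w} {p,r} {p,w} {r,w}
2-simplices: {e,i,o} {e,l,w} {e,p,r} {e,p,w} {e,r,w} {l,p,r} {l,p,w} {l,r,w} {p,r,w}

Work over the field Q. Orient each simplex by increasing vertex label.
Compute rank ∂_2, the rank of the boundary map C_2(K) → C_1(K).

n_0=9 n_1=20 n_2=9  [Q]
∂1: piv[de,dp,dr,ei,el,eo,ew,ik] rk=8  ker:ep,er,io,ip,kp,kr,lp,lr,lw,pr,pw,rw
∂2: piv[eio,elw,epr,epw,erw,lpr,lpw] rk=7  ker:lrw,prw
rk∂_2=7

rank∂_2=7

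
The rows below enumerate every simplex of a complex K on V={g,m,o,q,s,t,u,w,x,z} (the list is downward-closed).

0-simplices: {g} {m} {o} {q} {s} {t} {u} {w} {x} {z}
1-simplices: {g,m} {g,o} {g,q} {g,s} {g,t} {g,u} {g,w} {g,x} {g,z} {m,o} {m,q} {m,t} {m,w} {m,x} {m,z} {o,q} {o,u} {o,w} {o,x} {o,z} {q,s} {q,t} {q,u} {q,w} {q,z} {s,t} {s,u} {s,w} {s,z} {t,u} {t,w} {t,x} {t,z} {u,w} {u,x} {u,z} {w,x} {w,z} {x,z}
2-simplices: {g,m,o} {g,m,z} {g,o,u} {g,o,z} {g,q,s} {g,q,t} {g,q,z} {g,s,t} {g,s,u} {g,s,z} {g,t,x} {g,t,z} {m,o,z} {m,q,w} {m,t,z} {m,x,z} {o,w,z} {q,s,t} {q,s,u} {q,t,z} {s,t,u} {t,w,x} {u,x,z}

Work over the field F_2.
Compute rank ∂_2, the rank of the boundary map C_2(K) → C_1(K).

rank∂_2=20

n_0=10 n_1=39 n_2=23  [Z2]
∂1: piv[gm,go,gq,gs,gt,gu,gw,gx,gz] rk=9  ker:mo,mq,mt,mw,mx,mz,oq,ou,ow,ox,oz,qs,qt,qu,qw,qz,st,su,sw,sz,tu,tw,tx,tz,uw,ux,uz,wx,wz,xz
∂2: piv[gmo,gmz,gou,goz,gqs,gqt,gqz,gst,gsu,gsz,gtx,gtz,mqw,mtz,mxz,owz,qsu,stu,twx,uxz] rk=20  ker:moz,qst,qtz
rk∂_2=20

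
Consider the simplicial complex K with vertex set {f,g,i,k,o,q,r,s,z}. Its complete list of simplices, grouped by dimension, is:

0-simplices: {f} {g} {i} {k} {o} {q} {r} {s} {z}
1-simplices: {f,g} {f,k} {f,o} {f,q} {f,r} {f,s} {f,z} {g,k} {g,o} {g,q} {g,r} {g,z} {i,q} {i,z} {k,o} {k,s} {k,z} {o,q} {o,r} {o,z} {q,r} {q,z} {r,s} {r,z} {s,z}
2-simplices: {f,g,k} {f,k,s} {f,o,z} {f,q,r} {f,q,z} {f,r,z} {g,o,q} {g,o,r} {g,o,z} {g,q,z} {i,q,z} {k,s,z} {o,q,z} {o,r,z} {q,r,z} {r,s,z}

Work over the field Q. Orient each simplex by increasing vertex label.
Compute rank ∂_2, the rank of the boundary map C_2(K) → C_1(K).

rank∂_2=14

n_0=9 n_1=25 n_2=16  [Q]
∂1: piv[fg,fk,fo,fq,fr,fs,fz,iq] rk=8  ker:gk,go,gq,gr,gz,iz,ko,ks,kz,oq,or,oz,qr,qz,rs,rz,sz
∂2: piv[fgk,fks,foz,fqr,fqz,frz,goq,gor,goz,gqz,iqz,ksz,orz,rsz] rk=14  ker:oqz,qrz
rk∂_2=14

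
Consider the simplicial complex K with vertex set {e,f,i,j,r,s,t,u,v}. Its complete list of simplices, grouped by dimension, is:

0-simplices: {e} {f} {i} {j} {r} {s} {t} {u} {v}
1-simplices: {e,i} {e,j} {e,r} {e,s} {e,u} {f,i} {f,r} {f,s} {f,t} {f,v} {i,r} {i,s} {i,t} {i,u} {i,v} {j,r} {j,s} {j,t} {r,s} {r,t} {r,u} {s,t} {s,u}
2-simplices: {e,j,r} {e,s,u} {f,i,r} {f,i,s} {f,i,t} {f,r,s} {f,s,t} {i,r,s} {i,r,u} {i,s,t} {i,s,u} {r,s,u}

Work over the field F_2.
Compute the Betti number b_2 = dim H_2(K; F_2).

n_0=9 n_1=23 n_2=12  [Z2]
∂1: piv[ei,ej,er,es,eu,fi,ft,fv] rk=8  ker:fr,fs,ir,is,it,iu,iv,jr,js,jt,rs,rt,ru,st,su
∂2: piv[ejr,esu,fir,fis,fit,frs,fst,iru,isu] rk=9  ker:irs,ist,rsu
b_2=(12−9)−0=3

b_2=3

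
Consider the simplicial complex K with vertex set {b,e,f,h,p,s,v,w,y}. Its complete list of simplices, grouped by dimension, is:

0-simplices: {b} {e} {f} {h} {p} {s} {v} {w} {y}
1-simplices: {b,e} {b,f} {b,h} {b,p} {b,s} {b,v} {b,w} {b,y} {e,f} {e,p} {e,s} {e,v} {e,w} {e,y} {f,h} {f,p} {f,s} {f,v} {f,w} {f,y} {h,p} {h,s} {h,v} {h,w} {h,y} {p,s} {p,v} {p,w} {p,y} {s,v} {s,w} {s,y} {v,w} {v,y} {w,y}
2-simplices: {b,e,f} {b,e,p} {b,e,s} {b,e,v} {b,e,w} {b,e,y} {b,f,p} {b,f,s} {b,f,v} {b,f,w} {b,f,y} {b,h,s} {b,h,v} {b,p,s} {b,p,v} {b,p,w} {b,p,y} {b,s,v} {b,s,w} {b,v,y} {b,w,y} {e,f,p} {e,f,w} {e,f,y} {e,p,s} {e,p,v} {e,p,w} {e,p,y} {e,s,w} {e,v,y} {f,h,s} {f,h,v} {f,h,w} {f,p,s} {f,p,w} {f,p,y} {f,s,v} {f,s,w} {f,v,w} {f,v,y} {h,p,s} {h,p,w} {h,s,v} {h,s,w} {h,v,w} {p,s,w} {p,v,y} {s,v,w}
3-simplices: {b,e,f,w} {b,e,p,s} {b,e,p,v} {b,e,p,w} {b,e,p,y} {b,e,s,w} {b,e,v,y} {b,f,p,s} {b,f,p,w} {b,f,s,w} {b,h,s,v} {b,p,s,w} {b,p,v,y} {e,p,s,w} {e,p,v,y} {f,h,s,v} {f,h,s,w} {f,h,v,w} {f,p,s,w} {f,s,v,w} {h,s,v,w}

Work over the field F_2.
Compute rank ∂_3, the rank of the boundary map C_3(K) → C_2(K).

rank∂_3=17

n_0=9 n_1=35 n_2=48 n_3=21  [Z2]
∂1: piv[be,bf,bh,bp,bs,bv,bw,by] rk=8  ker:ef,ep,es,ev,ew,ey,fh,fp,fs,fv,fw,fy,hp,hs,hv,hw,hy,ps,pv,pw,py,sv,sw,sy,vw,vy,wy
∂2: piv[bef,bep,bes,bev,bew,bey,bfp,bfs,bfv,bfw,bfy,bhs,bhv,bps,bpv,bpw,bpy,bsv,bsw,bvy,bwy,fhs,fhw,fvw,hps] rk=25  ker:efp,efw,efy,eps,epv,epw,epy,esw,evy,fhv,fps,fpw,fpy,fsv,fsw,fvy,hpw,hsv,hsw,hvw,psw,pvy,svw
∂3: piv[befw,beps,bepv,bepw,bepy,besw,bevy,bfps,bfpw,bfsw,bhsv,bpsw,bpvy,fhsv,fhsw,fhvw,fsvw] rk=17  ker:epsw,epvy,fpsw,hsvw
rk∂_3=17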